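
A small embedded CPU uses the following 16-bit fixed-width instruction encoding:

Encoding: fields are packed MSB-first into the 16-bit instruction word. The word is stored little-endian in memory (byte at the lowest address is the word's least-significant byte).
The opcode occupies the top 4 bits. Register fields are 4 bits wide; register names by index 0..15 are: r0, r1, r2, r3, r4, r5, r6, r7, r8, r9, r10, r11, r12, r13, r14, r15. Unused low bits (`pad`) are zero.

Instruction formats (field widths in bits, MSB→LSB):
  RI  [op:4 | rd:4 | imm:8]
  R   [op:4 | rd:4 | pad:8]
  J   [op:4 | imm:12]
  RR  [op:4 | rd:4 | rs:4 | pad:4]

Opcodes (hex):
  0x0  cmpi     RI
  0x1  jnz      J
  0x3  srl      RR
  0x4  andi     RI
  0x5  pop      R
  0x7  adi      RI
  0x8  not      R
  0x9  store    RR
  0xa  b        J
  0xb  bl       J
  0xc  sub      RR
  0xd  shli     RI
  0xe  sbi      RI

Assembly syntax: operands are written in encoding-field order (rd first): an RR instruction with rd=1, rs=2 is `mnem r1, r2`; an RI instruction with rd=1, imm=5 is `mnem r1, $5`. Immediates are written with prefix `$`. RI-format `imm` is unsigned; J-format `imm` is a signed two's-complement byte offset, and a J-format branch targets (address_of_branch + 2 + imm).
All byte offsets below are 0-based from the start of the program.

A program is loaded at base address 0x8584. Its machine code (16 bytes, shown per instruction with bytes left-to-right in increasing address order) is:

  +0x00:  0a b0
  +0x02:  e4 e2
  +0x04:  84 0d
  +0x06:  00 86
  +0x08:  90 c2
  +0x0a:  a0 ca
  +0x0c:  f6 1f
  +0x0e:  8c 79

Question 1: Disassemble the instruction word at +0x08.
sub r2, r9

[08] 90 c2 → 0xc290
  op=0xc290>>12=0xc ⇒ sub (RR)
  rd@[11:8]=0x2 ⇒ r2
  rs@[7:4]=0x9 ⇒ r9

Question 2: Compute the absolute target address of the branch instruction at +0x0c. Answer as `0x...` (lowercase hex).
0x8588

off 0x0c: read f6 1f as little → 0x1ff6
  op=0x1ff6>>12=0x1 ⇒ jnz (J)
  imm@[11:0]=0xff6 (s12→-10) ⇒ $-10
  target = base 0x8584 + off 0x0c + 2 + imm -10 = 0x8588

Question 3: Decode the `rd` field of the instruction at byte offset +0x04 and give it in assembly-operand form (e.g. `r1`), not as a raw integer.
[04] 84 0d → 0x0d84
  op=0x0d84>>12=0x0 ⇒ cmpi (RI)
  rd: (w>>8)&0xf=0xd → r13
  imm: (w>>0)&0xff=0x84 → $132

r13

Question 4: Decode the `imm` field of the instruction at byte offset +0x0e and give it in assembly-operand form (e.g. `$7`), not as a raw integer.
$140

[0e] 8c 79 → 0x798c
  op=0x798c>>12=0x7 ⇒ adi (RI)
  rd: (w>>8)&0xf=0x9 → r9
  imm: (w>>0)&0xff=0x8c → $140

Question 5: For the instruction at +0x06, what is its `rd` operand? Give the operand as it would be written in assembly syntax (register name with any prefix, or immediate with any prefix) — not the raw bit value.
r6

@+06  little-endian(00 86) = 0x8600
  op=0x8600>>12=0x8 ⇒ not (R)
  [11:8] rd=6 = r6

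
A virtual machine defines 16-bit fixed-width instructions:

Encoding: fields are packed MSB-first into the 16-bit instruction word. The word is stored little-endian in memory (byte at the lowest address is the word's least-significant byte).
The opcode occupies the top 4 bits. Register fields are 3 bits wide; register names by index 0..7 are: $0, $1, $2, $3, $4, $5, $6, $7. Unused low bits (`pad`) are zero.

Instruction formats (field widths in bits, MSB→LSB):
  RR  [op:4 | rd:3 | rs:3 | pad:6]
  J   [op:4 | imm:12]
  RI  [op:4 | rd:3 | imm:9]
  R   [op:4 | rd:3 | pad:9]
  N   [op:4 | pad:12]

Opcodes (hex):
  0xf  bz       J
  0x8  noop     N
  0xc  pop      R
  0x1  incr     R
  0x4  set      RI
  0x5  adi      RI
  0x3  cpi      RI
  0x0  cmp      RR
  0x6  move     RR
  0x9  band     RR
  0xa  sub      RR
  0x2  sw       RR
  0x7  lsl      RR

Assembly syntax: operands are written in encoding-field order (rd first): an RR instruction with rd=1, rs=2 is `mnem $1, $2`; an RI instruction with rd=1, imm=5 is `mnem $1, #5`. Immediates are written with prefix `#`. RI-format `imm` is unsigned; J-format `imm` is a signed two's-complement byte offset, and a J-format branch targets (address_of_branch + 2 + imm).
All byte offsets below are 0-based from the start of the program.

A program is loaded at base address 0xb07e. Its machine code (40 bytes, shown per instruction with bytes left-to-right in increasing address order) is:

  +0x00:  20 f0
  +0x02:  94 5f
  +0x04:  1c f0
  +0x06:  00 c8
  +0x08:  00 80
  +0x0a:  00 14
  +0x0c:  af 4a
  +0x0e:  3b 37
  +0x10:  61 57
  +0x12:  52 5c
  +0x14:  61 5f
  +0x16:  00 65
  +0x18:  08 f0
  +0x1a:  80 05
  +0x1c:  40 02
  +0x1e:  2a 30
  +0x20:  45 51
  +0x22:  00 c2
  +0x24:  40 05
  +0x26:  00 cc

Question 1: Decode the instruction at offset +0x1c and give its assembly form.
cmp $1, $1

+0x1c: 40 02 ⇒ word 0x0240 (little)
  top 4b → 0x0 → cmp [RR]
  [11:9] rd=1 = $1
  [8:6] rs=1 = $1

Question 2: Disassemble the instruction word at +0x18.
bz #8

@+18  little-endian(08 f0) = 0xf008
  top 4b → 0xf → bz [J]
  imm@[11:0]=0x8 ⇒ #8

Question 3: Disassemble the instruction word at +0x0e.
cpi $3, #315

[0e] 3b 37 → 0x373b
  opcode bits[15:12]=0x3: cpi/RI
  rd@[11:9]=0x3 ⇒ $3
  imm@[8:0]=0x13b ⇒ #315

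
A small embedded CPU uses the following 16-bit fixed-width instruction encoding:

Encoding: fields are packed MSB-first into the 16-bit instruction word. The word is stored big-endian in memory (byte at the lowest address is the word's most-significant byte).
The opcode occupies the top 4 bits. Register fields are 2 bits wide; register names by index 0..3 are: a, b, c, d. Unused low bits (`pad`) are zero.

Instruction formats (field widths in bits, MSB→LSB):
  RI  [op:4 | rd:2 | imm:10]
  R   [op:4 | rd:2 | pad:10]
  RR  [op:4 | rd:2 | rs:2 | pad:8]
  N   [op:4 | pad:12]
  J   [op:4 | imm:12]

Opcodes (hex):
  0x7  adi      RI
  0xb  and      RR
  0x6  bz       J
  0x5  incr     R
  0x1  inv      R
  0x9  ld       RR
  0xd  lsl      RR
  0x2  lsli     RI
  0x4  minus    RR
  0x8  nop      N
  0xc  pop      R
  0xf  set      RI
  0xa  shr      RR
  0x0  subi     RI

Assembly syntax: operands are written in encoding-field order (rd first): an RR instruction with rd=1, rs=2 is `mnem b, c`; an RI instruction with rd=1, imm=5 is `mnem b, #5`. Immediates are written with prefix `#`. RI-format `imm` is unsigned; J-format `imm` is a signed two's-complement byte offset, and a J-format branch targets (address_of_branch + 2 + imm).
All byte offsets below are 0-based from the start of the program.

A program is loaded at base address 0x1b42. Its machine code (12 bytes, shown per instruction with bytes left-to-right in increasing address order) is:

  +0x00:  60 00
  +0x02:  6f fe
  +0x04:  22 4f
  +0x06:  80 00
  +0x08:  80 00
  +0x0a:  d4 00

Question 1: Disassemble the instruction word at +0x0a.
lsl b, a

+0x0a: d4 00 ⇒ word 0xd400 (big)
  top 4b → 0xd → lsl [RR]
  rd@[11:10]=0x1 ⇒ b
  rs@[9:8]=0x0 ⇒ a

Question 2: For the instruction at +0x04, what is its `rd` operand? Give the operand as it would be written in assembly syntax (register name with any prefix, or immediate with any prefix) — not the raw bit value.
a

[04] 22 4f → 0x224f
  op=0x224f>>12=0x2 ⇒ lsli (RI)
  rd: (w>>10)&0x3=0x0 → a
  imm: (w>>0)&0x3ff=0x24f → #591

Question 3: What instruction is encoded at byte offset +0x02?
bz #-2

off 0x02: read 6f fe as big → 0x6ffe
  top 4b → 0x6 → bz [J]
  imm@[11:0]=0xffe (s12→-2) ⇒ #-2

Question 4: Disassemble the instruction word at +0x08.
+0x08: 80 00 ⇒ word 0x8000 (big)
  op=0x8000>>12=0x8 ⇒ nop (N)

nop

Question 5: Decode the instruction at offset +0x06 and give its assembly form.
@+06  big-endian(80 00) = 0x8000
  opcode bits[15:12]=0x8: nop/N

nop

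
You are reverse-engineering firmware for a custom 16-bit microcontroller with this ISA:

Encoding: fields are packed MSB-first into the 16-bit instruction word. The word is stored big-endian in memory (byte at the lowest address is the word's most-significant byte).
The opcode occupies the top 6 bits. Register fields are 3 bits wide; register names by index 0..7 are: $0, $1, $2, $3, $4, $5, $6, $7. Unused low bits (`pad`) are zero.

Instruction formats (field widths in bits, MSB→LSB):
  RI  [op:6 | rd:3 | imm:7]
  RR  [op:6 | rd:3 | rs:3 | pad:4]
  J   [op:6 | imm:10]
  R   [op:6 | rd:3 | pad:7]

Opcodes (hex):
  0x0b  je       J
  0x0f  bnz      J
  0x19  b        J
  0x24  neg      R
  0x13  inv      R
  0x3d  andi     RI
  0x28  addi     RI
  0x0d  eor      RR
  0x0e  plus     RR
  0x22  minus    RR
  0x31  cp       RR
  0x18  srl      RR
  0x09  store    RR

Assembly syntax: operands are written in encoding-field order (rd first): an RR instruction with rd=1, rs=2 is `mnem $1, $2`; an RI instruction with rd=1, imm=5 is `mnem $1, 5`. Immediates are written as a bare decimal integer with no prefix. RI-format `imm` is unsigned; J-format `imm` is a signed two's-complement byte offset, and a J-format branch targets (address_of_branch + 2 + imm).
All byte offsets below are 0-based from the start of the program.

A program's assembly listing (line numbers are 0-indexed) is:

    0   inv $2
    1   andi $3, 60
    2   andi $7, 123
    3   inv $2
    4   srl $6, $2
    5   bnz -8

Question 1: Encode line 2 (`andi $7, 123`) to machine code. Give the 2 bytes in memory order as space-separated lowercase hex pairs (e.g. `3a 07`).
f7 fb

L2: andi op=0x3d:6|rd=7:3|imm=123:7 ⇒ 0xf7fb ⇒ big f7 fb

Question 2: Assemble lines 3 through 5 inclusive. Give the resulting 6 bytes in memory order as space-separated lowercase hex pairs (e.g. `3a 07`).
4d 00 63 20 3f f8

3. inv fields op=0x13:6|rd=2:3|pad=0:7 → word 4d00h → 4d 00
4. srl fields op=0x18:6|rd=6:3|rs=2:3|pad=0:4 → word 6320h → 63 20
5. bnz fields op=0xf:6|imm=-8:10 → word 3ff8h → 3f f8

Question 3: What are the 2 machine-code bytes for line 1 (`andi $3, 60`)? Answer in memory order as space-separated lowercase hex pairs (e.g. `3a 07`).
line 1 (andi): pack op=0x3d:6|rd=3:3|imm=60:7 = 0xf5bc; big→ f5 bc

f5 bc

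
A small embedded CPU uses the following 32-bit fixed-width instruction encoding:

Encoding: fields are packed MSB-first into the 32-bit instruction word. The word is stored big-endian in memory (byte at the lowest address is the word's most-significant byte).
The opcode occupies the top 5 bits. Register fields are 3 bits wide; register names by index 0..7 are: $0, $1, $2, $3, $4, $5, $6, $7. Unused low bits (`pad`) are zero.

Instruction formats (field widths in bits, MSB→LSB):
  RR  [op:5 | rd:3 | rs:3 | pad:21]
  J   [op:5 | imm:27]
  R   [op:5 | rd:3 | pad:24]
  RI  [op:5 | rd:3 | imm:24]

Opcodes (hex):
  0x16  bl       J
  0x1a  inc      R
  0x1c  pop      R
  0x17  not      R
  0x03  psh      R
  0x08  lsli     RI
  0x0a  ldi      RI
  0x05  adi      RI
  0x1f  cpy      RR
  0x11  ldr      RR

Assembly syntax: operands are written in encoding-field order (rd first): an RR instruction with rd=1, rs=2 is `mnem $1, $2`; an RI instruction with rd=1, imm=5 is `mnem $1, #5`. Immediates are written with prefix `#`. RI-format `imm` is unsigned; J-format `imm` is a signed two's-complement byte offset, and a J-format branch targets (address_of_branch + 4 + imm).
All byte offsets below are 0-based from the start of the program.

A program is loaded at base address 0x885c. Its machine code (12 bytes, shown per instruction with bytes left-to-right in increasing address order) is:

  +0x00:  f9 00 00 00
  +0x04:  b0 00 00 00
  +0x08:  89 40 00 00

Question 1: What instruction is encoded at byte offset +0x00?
cpy $1, $0

+0x00: f9 00 00 00 ⇒ word 0xf9000000 (big)
  opcode bits[31:27]=0x1f: cpy/RR
  rd: (w>>24)&0x7=0x1 → $1
  rs: (w>>21)&0x7=0x0 → $0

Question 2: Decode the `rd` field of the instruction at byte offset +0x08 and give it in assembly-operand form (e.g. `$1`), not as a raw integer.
off 0x08: read 89 40 00 00 as big → 0x89400000
  op=0x89400000>>27=0x11 ⇒ ldr (RR)
  rd: (w>>24)&0x7=0x1 → $1
  rs: (w>>21)&0x7=0x2 → $2

$1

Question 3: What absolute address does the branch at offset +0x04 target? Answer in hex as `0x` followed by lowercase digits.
+0x04: b0 00 00 00 ⇒ word 0xb0000000 (big)
  top 5b → 0x16 → bl [J]
  imm@[26:0]=0x0 ⇒ #0
  target = base 0x885c + off 0x04 + 4 + imm 0 = 0x8864

0x8864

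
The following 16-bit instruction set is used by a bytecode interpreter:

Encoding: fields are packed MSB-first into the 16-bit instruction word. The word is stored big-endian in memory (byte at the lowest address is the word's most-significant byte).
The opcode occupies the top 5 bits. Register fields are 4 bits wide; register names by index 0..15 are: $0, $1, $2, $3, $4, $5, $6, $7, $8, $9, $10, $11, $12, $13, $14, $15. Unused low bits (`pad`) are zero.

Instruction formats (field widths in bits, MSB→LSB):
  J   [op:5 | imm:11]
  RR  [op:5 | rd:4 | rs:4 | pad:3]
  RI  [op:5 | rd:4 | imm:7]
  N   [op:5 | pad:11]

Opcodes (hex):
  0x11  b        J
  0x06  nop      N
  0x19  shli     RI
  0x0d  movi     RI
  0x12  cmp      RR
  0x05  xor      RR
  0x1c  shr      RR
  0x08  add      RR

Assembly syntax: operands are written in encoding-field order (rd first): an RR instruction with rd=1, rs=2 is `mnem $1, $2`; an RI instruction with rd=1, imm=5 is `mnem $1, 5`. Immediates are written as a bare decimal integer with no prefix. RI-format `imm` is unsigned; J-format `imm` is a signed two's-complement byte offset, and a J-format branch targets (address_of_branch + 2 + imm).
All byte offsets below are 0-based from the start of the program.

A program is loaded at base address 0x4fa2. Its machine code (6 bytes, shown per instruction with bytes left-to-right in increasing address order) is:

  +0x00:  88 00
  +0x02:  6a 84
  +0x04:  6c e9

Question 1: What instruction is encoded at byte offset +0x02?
off 0x02: read 6a 84 as big → 0x6a84
  top 5b → 0xd → movi [RI]
  [10:7] rd=5 = $5
  [6:0] imm=4 = 4

movi $5, 4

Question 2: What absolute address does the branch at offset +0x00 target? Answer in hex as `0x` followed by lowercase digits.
0x4fa4

@+00  big-endian(88 00) = 0x8800
  opcode bits[15:11]=0x11: b/J
  [10:0] imm=0 = 0
  target = base 0x4fa2 + off 0x00 + 2 + imm 0 = 0x4fa4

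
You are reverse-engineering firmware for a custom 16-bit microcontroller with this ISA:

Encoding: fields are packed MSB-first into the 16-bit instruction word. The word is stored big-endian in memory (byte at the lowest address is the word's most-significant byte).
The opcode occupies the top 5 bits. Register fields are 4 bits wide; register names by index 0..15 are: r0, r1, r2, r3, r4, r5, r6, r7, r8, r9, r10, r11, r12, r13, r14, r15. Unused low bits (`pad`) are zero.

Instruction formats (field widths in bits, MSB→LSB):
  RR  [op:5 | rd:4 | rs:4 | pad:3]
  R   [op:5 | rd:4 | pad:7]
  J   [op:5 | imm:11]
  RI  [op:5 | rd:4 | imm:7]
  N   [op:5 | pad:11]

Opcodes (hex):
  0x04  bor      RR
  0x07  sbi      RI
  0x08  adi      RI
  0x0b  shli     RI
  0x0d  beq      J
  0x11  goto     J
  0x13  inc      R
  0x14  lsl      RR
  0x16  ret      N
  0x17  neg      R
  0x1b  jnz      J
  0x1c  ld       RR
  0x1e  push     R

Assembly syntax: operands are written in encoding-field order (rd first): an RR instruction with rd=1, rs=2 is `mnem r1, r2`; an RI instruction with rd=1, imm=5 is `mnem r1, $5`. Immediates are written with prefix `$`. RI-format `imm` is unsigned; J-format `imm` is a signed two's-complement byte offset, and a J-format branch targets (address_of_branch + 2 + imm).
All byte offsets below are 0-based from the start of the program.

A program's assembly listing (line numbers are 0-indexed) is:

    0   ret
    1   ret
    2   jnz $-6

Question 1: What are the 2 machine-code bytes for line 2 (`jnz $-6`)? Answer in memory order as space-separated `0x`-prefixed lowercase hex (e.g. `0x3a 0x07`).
line 2 (jnz): pack op=0x1b:5|imm=-6:11 = 0xdffa; big→ df fa

0xdf 0xfa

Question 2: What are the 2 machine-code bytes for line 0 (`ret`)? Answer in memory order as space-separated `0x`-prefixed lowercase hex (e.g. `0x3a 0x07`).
0. ret fields op=0x16:5|pad=0:11 → word b000h → b0 00

0xb0 0x00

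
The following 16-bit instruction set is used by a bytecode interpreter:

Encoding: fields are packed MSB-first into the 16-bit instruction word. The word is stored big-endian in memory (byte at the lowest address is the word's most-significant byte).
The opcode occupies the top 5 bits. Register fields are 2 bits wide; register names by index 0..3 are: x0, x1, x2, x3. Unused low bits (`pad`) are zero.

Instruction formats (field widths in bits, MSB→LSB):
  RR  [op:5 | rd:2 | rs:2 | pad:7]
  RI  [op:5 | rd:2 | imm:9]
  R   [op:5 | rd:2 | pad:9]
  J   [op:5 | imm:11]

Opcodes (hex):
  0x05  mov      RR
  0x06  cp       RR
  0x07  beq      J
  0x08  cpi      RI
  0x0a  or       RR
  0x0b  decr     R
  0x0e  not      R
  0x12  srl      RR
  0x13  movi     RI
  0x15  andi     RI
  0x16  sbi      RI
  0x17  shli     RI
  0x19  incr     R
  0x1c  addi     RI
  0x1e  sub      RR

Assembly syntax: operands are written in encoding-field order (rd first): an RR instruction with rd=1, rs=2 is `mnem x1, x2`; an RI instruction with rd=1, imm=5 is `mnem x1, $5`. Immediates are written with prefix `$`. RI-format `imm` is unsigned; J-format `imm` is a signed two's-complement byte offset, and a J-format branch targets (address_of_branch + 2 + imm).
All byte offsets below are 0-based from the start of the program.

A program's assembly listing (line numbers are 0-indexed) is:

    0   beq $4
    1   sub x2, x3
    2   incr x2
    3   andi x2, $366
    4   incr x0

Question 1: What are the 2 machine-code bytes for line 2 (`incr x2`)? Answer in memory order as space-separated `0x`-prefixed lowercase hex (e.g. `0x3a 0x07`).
0xcc 0x00

line 2 (incr): pack op=0x19:5|rd=2:2|pad=0:9 = 0xcc00; big→ cc 00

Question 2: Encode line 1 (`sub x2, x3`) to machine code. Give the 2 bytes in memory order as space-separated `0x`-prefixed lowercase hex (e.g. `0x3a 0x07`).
0xf5 0x80

line 1 (sub): pack op=0x1e:5|rd=2:2|rs=3:2|pad=0:7 = 0xf580; big→ f5 80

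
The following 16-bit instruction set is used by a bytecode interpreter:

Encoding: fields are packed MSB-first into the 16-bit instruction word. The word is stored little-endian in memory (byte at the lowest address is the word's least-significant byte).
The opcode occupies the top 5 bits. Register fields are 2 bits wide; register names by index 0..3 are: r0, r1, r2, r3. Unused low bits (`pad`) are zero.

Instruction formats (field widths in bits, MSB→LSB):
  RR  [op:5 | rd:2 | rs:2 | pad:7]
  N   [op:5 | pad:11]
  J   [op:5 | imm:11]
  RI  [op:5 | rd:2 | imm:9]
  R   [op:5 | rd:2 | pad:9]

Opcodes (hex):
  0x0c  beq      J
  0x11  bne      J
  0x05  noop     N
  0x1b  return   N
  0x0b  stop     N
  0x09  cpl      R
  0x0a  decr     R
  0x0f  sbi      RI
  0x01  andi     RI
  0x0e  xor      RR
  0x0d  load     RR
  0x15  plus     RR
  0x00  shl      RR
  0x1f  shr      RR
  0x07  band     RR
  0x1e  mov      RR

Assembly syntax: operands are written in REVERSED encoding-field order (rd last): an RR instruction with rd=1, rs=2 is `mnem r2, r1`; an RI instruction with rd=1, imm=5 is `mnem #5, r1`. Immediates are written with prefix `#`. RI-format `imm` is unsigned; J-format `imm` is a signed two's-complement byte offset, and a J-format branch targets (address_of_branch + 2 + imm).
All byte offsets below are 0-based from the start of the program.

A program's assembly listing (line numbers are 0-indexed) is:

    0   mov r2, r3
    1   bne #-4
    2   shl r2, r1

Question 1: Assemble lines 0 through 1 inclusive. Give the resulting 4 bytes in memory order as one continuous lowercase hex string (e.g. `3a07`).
line 0 (mov): pack op=0x1e:5|rd=3:2|rs=2:2|pad=0:7 = 0xf700; little→ 00 f7
line 1 (bne): pack op=0x11:5|imm=-4:11 = 0x8ffc; little→ fc 8f

00f7fc8f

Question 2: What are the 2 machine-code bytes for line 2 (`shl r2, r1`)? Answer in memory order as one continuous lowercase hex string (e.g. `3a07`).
line 2 (shl): pack op=0x0:5|rd=1:2|rs=2:2|pad=0:7 = 0x0300; little→ 00 03

0003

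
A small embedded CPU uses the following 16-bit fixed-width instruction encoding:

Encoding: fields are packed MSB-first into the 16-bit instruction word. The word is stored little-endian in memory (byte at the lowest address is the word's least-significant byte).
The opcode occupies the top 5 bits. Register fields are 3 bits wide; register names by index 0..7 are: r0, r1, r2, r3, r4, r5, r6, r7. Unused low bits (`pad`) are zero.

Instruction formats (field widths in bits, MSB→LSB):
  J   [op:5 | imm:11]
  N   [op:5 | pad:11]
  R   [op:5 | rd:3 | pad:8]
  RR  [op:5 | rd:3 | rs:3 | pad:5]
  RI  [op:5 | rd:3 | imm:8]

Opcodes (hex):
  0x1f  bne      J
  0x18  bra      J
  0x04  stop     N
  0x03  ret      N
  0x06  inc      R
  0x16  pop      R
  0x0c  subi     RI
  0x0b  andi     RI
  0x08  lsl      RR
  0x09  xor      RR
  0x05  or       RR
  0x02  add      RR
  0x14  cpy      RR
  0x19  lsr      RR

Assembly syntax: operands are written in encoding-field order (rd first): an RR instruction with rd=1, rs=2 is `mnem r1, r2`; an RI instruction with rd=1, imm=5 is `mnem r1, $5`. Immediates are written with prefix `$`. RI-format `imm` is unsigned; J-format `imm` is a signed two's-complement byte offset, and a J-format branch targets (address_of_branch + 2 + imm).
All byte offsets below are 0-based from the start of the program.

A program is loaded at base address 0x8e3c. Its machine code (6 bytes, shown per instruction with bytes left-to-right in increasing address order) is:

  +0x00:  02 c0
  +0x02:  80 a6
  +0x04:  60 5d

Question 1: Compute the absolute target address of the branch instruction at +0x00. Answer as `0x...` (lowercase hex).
+0x00: 02 c0 ⇒ word 0xc002 (little)
  opcode bits[15:11]=0x18: bra/J
  imm@[10:0]=0x2 ⇒ $2
  target = base 0x8e3c + off 0x00 + 2 + imm 2 = 0x8e40

0x8e40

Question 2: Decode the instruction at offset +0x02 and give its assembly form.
off 0x02: read 80 a6 as little → 0xa680
  top 5b → 0x14 → cpy [RR]
  rd@[10:8]=0x6 ⇒ r6
  rs@[7:5]=0x4 ⇒ r4

cpy r6, r4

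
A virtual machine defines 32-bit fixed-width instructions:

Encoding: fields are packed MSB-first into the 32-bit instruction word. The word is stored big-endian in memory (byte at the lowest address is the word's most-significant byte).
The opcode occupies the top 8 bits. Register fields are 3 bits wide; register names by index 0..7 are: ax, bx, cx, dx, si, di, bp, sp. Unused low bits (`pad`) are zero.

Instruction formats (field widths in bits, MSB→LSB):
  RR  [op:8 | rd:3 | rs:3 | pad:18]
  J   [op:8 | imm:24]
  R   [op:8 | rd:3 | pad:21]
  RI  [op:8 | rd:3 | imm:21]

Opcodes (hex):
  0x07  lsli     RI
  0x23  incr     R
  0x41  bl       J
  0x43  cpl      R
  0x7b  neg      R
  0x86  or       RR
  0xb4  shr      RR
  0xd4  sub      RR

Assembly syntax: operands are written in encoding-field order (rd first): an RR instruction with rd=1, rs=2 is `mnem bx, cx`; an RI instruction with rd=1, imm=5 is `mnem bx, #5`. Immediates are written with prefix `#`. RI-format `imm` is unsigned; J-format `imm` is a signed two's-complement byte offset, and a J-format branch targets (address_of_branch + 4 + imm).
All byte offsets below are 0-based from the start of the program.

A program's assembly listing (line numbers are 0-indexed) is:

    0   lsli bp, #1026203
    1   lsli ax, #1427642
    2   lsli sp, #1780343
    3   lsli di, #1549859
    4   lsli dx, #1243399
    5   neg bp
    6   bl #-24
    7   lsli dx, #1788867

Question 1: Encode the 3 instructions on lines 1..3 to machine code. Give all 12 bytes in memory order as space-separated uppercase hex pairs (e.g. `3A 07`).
07 15 C8 BA 07 FB 2A 77 07 B7 A6 23

L1: lsli op=0x7:8|rd=0:3|imm=1427642:21 ⇒ 0x0715c8ba ⇒ big 07 15 c8 ba
L2: lsli op=0x7:8|rd=7:3|imm=1780343:21 ⇒ 0x07fb2a77 ⇒ big 07 fb 2a 77
L3: lsli op=0x7:8|rd=5:3|imm=1549859:21 ⇒ 0x07b7a623 ⇒ big 07 b7 a6 23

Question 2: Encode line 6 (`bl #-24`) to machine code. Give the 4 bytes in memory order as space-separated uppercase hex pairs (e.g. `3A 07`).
41 FF FF E8

line 6 (bl): pack op=0x41:8|imm=-24:24 = 0x41ffffe8; big→ 41 ff ff e8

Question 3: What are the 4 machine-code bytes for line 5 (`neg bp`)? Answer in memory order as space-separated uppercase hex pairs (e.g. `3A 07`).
line 5 (neg): pack op=0x7b:8|rd=6:3|pad=0:21 = 0x7bc00000; big→ 7b c0 00 00

7B C0 00 00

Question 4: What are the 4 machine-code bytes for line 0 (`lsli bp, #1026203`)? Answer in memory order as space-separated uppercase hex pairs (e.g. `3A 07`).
line 0 (lsli): pack op=0x7:8|rd=6:3|imm=1026203:21 = 0x07cfa89b; big→ 07 cf a8 9b

07 CF A8 9B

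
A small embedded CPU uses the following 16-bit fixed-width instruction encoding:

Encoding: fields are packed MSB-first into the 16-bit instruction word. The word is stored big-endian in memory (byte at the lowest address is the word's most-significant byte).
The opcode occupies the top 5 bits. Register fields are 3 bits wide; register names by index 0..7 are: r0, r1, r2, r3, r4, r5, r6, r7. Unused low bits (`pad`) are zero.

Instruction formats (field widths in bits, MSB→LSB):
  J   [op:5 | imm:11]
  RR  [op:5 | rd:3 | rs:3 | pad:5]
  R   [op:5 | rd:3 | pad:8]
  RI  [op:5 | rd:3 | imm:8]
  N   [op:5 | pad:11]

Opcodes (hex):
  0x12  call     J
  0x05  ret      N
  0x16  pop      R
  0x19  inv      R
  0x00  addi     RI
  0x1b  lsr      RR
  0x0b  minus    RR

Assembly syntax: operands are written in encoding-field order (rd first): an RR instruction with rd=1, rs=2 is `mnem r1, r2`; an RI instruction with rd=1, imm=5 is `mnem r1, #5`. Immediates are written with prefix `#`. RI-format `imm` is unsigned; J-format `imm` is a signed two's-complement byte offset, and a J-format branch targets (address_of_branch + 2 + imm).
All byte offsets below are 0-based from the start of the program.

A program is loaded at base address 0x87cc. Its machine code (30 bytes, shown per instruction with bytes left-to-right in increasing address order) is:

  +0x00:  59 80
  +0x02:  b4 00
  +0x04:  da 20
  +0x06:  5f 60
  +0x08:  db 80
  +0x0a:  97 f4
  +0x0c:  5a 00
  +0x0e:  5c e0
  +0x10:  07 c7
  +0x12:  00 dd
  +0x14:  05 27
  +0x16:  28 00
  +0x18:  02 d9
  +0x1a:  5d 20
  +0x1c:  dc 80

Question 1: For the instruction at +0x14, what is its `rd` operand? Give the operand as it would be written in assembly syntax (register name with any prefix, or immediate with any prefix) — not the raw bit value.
@+14  big-endian(05 27) = 0x0527
  opcode bits[15:11]=0x0: addi/RI
  rd: (w>>8)&0x7=0x5 → r5
  imm: (w>>0)&0xff=0x27 → #39

r5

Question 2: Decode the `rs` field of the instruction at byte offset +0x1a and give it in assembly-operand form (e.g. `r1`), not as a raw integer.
@+1a  big-endian(5d 20) = 0x5d20
  op=0x5d20>>11=0xb ⇒ minus (RR)
  [10:8] rd=5 = r5
  [7:5] rs=1 = r1

r1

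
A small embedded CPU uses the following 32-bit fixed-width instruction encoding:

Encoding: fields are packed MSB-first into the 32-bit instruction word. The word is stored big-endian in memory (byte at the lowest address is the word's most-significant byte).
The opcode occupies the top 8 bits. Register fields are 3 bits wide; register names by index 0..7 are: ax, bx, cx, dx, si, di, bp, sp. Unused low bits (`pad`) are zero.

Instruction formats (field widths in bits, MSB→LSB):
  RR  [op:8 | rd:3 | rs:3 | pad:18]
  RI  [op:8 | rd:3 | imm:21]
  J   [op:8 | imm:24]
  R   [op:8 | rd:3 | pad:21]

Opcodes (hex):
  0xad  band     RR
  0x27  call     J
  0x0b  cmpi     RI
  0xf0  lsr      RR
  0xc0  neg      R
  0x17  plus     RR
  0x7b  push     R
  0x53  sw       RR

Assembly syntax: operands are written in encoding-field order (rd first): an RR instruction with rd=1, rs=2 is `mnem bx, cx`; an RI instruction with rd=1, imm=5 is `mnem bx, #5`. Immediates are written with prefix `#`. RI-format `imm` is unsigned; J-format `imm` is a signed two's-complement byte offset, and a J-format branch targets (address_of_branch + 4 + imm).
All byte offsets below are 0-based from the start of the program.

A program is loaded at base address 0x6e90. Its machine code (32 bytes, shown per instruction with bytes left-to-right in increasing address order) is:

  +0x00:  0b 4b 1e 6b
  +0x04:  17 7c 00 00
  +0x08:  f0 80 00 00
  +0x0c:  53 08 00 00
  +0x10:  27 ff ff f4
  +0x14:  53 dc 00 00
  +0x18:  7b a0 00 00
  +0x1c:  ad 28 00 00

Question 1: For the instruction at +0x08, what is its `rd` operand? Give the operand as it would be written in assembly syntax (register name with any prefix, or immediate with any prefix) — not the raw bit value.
si

@+08  big-endian(f0 80 00 00) = 0xf0800000
  opcode bits[31:24]=0xf0: lsr/RR
  rd@[23:21]=0x4 ⇒ si
  rs@[20:18]=0x0 ⇒ ax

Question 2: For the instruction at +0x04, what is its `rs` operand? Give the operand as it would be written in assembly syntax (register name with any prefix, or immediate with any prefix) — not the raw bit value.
sp

[04] 17 7c 00 00 → 0x177c0000
  top 8b → 0x17 → plus [RR]
  rd: (w>>21)&0x7=0x3 → dx
  rs: (w>>18)&0x7=0x7 → sp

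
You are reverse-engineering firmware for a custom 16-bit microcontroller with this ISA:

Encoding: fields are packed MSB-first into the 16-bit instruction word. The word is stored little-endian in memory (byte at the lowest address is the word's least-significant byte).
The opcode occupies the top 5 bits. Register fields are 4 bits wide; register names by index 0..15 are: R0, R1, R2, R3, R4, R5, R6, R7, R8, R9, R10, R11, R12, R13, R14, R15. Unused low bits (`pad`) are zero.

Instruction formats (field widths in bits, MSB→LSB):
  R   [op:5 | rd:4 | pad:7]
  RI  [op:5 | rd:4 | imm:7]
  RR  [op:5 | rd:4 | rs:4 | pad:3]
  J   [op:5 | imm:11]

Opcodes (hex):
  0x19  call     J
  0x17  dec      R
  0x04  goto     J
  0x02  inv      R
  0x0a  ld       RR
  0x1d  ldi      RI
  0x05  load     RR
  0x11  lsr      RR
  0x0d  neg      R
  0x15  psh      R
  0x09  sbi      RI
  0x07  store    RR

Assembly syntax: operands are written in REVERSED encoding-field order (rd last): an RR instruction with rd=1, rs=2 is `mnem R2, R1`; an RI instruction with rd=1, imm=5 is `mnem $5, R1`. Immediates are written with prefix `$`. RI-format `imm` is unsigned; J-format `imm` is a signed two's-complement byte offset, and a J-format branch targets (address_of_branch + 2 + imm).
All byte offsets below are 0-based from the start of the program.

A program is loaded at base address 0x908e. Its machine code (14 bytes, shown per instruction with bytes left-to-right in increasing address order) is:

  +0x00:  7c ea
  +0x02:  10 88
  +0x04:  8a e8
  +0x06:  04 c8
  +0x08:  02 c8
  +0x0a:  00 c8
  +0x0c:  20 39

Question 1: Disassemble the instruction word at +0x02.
@+02  little-endian(10 88) = 0x8810
  opcode bits[15:11]=0x11: lsr/RR
  rd@[10:7]=0x0 ⇒ R0
  rs@[6:3]=0x2 ⇒ R2

lsr R2, R0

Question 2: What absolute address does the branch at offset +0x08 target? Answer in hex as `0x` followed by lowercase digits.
@+08  little-endian(02 c8) = 0xc802
  top 5b → 0x19 → call [J]
  [10:0] imm=2 = $2
  target = base 0x908e + off 0x08 + 2 + imm 2 = 0x909a

0x909a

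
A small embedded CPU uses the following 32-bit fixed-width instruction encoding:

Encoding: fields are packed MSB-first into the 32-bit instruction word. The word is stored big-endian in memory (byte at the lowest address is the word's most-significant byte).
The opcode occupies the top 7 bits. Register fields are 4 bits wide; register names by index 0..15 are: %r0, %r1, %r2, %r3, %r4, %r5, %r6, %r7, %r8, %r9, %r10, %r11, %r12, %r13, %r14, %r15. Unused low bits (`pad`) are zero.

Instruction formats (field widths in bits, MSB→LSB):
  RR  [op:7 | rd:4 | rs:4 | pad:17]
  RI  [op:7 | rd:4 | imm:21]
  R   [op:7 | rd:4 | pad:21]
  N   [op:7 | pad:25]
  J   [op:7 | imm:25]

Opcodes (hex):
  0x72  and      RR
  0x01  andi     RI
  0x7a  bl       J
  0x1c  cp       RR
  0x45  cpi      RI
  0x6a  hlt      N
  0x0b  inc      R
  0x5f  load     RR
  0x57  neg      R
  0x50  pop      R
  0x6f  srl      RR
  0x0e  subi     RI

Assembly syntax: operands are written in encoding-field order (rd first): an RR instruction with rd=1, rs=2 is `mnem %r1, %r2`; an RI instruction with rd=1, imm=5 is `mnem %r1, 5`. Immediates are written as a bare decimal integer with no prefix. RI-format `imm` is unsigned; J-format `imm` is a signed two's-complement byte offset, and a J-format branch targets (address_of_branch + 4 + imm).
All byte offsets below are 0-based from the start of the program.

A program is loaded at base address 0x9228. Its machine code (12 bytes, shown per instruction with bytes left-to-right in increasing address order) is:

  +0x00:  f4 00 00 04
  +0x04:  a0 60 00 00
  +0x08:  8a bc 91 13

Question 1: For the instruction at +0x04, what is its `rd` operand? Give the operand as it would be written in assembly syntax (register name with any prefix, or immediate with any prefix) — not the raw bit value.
+0x04: a0 60 00 00 ⇒ word 0xa0600000 (big)
  opcode bits[31:25]=0x50: pop/R
  rd@[24:21]=0x3 ⇒ %r3

%r3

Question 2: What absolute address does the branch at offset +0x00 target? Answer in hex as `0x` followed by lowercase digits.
@+00  big-endian(f4 00 00 04) = 0xf4000004
  op=0xf4000004>>25=0x7a ⇒ bl (J)
  [24:0] imm=4 = 4
  target = base 0x9228 + off 0x00 + 4 + imm 4 = 0x9230

0x9230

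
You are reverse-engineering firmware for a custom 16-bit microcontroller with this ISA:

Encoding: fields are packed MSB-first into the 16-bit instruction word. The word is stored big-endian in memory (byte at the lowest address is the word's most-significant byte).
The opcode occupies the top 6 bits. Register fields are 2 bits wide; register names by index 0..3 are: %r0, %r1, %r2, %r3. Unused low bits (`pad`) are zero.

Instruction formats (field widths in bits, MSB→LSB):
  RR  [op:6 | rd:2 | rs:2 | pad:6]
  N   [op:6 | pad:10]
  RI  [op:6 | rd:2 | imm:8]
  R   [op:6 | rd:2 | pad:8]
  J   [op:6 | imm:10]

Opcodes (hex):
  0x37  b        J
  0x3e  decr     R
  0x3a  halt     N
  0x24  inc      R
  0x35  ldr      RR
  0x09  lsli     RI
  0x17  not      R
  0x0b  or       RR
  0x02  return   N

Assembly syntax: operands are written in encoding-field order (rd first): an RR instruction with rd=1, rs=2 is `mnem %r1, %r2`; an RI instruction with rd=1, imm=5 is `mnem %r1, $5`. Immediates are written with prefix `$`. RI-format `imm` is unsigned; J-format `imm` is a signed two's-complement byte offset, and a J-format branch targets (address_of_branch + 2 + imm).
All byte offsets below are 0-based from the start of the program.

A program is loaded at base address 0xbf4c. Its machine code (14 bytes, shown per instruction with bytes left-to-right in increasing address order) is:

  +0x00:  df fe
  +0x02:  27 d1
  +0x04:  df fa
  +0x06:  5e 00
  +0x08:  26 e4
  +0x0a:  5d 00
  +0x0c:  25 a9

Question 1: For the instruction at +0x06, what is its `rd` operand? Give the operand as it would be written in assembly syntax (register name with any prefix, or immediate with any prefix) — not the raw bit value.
%r2

off 0x06: read 5e 00 as big → 0x5e00
  opcode bits[15:10]=0x17: not/R
  rd: (w>>8)&0x3=0x2 → %r2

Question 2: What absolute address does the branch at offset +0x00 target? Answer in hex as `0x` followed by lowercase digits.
0xbf4c

@+00  big-endian(df fe) = 0xdffe
  opcode bits[15:10]=0x37: b/J
  [9:0] imm=1022 (s10→-2) = $-2
  target = base 0xbf4c + off 0x00 + 2 + imm -2 = 0xbf4c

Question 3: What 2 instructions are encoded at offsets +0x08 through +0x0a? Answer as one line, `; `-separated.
lsli %r2, $228; not %r1

off 0x08: read 26 e4 as big → 0x26e4
  opcode bits[15:10]=0x9: lsli/RI
  rd: (w>>8)&0x3=0x2 → %r2
  imm: (w>>0)&0xff=0xe4 → $228
off 0x0a: read 5d 00 as big → 0x5d00
  opcode bits[15:10]=0x17: not/R
  rd: (w>>8)&0x3=0x1 → %r1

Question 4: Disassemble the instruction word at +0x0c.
[0c] 25 a9 → 0x25a9
  op=0x25a9>>10=0x9 ⇒ lsli (RI)
  rd: (w>>8)&0x3=0x1 → %r1
  imm: (w>>0)&0xff=0xa9 → $169

lsli %r1, $169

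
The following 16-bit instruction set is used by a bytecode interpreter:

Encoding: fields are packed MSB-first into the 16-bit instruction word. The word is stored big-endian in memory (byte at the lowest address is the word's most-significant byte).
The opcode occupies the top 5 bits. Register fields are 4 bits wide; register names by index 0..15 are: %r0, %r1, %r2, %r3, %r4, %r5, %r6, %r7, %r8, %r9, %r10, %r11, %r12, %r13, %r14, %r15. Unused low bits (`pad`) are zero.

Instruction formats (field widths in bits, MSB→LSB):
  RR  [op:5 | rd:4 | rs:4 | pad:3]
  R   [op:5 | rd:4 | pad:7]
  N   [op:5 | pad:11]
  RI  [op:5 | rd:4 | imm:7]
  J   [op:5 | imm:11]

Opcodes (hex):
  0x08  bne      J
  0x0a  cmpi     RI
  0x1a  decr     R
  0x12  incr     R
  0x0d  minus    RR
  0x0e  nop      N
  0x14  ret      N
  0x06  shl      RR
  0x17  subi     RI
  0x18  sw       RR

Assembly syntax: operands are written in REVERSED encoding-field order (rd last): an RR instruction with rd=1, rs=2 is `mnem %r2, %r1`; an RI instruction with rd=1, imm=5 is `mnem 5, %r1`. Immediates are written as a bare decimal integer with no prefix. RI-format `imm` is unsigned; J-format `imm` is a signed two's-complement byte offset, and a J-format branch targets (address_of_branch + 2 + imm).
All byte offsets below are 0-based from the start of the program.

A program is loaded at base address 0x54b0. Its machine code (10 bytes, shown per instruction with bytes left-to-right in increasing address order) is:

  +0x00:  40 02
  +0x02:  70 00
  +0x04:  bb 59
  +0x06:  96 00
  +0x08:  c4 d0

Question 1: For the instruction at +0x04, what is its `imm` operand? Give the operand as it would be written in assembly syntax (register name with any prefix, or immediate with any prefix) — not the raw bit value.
89

+0x04: bb 59 ⇒ word 0xbb59 (big)
  opcode bits[15:11]=0x17: subi/RI
  rd: (w>>7)&0xf=0x6 → %r6
  imm: (w>>0)&0x7f=0x59 → 89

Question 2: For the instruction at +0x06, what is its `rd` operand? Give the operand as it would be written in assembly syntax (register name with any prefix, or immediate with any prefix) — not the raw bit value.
[06] 96 00 → 0x9600
  op=0x9600>>11=0x12 ⇒ incr (R)
  rd@[10:7]=0xc ⇒ %r12

%r12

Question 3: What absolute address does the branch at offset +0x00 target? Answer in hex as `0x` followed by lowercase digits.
off 0x00: read 40 02 as big → 0x4002
  top 5b → 0x8 → bne [J]
  imm: (w>>0)&0x7ff=0x2 → 2
  target = base 0x54b0 + off 0x00 + 2 + imm 2 = 0x54b4

0x54b4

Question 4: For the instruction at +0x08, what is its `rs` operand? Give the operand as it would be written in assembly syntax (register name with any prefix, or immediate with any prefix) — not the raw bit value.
%r10

@+08  big-endian(c4 d0) = 0xc4d0
  op=0xc4d0>>11=0x18 ⇒ sw (RR)
  [10:7] rd=9 = %r9
  [6:3] rs=10 = %r10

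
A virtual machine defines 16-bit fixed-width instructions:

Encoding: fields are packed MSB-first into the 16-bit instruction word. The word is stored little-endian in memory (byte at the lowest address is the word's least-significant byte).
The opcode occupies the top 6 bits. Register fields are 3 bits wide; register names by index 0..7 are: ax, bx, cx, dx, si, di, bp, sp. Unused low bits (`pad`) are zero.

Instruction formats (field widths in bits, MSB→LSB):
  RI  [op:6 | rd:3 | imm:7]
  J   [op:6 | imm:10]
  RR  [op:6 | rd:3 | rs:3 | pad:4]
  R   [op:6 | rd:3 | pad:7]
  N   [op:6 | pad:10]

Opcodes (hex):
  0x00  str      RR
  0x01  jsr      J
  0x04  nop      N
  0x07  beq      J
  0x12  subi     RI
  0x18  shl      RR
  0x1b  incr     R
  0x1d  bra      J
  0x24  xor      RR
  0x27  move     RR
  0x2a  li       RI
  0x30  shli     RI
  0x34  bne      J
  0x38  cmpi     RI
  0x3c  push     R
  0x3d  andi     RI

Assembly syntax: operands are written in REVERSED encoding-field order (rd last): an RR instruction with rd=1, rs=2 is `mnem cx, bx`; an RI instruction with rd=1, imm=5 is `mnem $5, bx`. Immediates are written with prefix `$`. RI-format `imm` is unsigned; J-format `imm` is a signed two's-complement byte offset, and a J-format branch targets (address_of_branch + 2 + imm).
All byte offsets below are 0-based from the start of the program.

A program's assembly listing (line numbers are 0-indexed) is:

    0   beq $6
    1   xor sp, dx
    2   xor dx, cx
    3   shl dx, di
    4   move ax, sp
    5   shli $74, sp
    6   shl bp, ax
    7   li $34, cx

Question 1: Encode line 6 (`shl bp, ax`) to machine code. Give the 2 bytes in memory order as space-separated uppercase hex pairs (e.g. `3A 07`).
60 60

6. shl fields op=0x18:6|rd=0:3|rs=6:3|pad=0:4 → word 6060h → 60 60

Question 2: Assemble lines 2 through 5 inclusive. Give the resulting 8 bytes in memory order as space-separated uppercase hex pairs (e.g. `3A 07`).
30 91 B0 62 80 9F CA C3

line 2 (xor): pack op=0x24:6|rd=2:3|rs=3:3|pad=0:4 = 0x9130; little→ 30 91
line 3 (shl): pack op=0x18:6|rd=5:3|rs=3:3|pad=0:4 = 0x62b0; little→ b0 62
line 4 (move): pack op=0x27:6|rd=7:3|rs=0:3|pad=0:4 = 0x9f80; little→ 80 9f
line 5 (shli): pack op=0x30:6|rd=7:3|imm=74:7 = 0xc3ca; little→ ca c3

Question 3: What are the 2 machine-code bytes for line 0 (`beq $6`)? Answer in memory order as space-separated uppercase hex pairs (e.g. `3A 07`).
line 0 (beq): pack op=0x7:6|imm=6:10 = 0x1c06; little→ 06 1c

06 1C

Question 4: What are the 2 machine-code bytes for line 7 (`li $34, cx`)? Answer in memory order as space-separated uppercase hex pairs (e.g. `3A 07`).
L7: li op=0x2a:6|rd=2:3|imm=34:7 ⇒ 0xa922 ⇒ little 22 a9

22 A9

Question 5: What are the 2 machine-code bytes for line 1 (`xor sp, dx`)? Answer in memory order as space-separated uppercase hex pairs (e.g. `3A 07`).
F0 91

1. xor fields op=0x24:6|rd=3:3|rs=7:3|pad=0:4 → word 91f0h → f0 91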